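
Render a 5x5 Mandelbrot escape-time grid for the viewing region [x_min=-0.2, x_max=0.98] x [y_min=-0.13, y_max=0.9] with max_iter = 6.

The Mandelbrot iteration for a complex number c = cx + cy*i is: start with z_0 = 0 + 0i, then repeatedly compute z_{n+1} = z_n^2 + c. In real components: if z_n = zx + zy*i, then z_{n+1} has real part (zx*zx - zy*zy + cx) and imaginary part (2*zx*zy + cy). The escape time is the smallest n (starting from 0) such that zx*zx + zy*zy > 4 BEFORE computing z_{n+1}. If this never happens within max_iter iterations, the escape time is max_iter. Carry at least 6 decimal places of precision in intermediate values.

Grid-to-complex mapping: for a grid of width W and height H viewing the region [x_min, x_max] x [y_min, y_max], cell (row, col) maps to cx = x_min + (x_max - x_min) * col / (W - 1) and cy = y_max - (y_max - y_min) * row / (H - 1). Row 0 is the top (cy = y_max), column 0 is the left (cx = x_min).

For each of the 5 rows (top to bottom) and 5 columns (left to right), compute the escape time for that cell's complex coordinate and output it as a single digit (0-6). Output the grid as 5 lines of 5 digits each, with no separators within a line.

Answer: 65322
66632
66632
66633
66633

Derivation:
(row=0, col=0): c = -0.2000 + 0.9000i → escape time 6
(row=0, col=1): c = 0.0950 + 0.9000i → escape time 5
(row=0, col=2): c = 0.3900 + 0.9000i → escape time 3
(row=0, col=3): c = 0.6850 + 0.9000i → escape time 2
(row=0, col=4): c = 0.9800 + 0.9000i → escape time 2
(row=1, col=0): c = -0.2000 + 0.6425i → escape time 6
(row=1, col=1): c = 0.0950 + 0.6425i → escape time 6
(row=1, col=2): c = 0.3900 + 0.6425i → escape time 6
(row=1, col=3): c = 0.6850 + 0.6425i → escape time 3
(row=1, col=4): c = 0.9800 + 0.6425i → escape time 2
(row=2, col=0): c = -0.2000 + 0.3850i → escape time 6
(row=2, col=1): c = 0.0950 + 0.3850i → escape time 6
(row=2, col=2): c = 0.3900 + 0.3850i → escape time 6
(row=2, col=3): c = 0.6850 + 0.3850i → escape time 3
(row=2, col=4): c = 0.9800 + 0.3850i → escape time 2
(row=3, col=0): c = -0.2000 + 0.1275i → escape time 6
(row=3, col=1): c = 0.0950 + 0.1275i → escape time 6
(row=3, col=2): c = 0.3900 + 0.1275i → escape time 6
(row=3, col=3): c = 0.6850 + 0.1275i → escape time 3
(row=3, col=4): c = 0.9800 + 0.1275i → escape time 3
(row=4, col=0): c = -0.2000 + -0.1300i → escape time 6
(row=4, col=1): c = 0.0950 + -0.1300i → escape time 6
(row=4, col=2): c = 0.3900 + -0.1300i → escape time 6
(row=4, col=3): c = 0.6850 + -0.1300i → escape time 3
(row=4, col=4): c = 0.9800 + -0.1300i → escape time 3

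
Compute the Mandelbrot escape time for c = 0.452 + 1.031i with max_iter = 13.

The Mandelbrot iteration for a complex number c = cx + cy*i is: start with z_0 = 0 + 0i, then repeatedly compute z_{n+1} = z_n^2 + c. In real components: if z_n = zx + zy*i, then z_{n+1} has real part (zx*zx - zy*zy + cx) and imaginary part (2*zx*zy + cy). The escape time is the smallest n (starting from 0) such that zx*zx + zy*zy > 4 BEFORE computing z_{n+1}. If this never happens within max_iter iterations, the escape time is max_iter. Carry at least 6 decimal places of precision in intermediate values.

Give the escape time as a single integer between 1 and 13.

z_0 = 0 + 0i, c = 0.4520 + 1.0310i
Iter 1: z = 0.4520 + 1.0310i, |z|^2 = 1.2673
Iter 2: z = -0.4067 + 1.9630i, |z|^2 = 4.0188
Escaped at iteration 2

Answer: 2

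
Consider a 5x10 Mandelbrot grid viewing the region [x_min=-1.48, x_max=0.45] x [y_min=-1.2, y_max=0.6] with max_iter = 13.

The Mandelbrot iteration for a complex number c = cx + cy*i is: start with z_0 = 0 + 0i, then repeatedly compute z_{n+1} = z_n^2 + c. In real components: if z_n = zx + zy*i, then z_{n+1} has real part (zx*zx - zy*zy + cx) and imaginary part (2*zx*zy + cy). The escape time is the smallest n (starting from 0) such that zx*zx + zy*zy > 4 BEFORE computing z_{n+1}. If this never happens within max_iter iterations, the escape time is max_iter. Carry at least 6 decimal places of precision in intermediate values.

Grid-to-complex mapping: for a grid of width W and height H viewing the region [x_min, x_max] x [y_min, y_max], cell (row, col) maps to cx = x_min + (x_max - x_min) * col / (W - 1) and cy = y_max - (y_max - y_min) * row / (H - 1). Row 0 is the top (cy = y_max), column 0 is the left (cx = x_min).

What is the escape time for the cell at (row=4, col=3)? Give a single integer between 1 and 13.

z_0 = 0 + 0i, c = -0.0325 + -0.2000i
Iter 1: z = -0.0325 + -0.2000i, |z|^2 = 0.0411
Iter 2: z = -0.0714 + -0.1870i, |z|^2 = 0.0401
Iter 3: z = -0.0624 + -0.1733i, |z|^2 = 0.0339
Iter 4: z = -0.0586 + -0.1784i, |z|^2 = 0.0353
Iter 5: z = -0.0609 + -0.1791i, |z|^2 = 0.0358
Iter 6: z = -0.0609 + -0.1782i, |z|^2 = 0.0355
Iter 7: z = -0.0605 + -0.1783i, |z|^2 = 0.0355
Iter 8: z = -0.0606 + -0.1784i, |z|^2 = 0.0355
Iter 9: z = -0.0607 + -0.1784i, |z|^2 = 0.0355
Iter 10: z = -0.0606 + -0.1784i, |z|^2 = 0.0355
Iter 11: z = -0.0606 + -0.1784i, |z|^2 = 0.0355
Iter 12: z = -0.0606 + -0.1784i, |z|^2 = 0.0355

Answer: 13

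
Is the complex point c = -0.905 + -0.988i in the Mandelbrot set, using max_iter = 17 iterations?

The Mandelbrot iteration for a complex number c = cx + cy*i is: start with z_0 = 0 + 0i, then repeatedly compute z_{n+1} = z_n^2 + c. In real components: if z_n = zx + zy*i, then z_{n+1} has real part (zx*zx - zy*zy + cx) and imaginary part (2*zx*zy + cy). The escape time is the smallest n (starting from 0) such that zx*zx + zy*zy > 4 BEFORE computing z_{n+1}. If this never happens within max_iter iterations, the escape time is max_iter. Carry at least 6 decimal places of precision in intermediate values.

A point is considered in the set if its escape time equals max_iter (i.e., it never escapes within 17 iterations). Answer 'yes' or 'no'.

Answer: no

Derivation:
z_0 = 0 + 0i, c = -0.9050 + -0.9880i
Iter 1: z = -0.9050 + -0.9880i, |z|^2 = 1.7952
Iter 2: z = -1.0621 + 0.8003i, |z|^2 = 1.7685
Iter 3: z = -0.4174 + -2.6880i, |z|^2 = 7.3994
Escaped at iteration 3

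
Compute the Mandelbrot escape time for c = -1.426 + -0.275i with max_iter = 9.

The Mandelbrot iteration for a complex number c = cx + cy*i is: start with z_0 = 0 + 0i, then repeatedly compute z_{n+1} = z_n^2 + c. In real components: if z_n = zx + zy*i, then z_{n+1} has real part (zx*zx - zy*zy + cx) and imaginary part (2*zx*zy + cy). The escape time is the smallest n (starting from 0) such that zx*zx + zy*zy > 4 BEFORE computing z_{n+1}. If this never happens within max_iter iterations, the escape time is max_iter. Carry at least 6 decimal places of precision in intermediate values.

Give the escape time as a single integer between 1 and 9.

Answer: 5

Derivation:
z_0 = 0 + 0i, c = -1.4260 + -0.2750i
Iter 1: z = -1.4260 + -0.2750i, |z|^2 = 2.1091
Iter 2: z = 0.5319 + 0.5093i, |z|^2 = 0.5423
Iter 3: z = -1.4025 + 0.2667i, |z|^2 = 2.0382
Iter 4: z = 0.4699 + -1.0232i, |z|^2 = 1.2678
Iter 5: z = -2.2522 + -1.2367i, |z|^2 = 6.6016
Escaped at iteration 5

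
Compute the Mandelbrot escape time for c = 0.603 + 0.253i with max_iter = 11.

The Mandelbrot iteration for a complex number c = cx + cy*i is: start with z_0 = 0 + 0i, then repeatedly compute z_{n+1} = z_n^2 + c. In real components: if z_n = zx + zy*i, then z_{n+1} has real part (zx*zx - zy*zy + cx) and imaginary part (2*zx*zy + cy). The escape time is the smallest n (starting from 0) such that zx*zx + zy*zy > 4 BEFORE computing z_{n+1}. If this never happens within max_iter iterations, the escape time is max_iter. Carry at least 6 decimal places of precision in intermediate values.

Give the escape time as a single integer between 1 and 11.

z_0 = 0 + 0i, c = 0.6030 + 0.2530i
Iter 1: z = 0.6030 + 0.2530i, |z|^2 = 0.4276
Iter 2: z = 0.9026 + 0.5581i, |z|^2 = 1.1262
Iter 3: z = 1.1062 + 1.2605i, |z|^2 = 2.8126
Iter 4: z = 0.2378 + 3.0417i, |z|^2 = 9.3087
Escaped at iteration 4

Answer: 4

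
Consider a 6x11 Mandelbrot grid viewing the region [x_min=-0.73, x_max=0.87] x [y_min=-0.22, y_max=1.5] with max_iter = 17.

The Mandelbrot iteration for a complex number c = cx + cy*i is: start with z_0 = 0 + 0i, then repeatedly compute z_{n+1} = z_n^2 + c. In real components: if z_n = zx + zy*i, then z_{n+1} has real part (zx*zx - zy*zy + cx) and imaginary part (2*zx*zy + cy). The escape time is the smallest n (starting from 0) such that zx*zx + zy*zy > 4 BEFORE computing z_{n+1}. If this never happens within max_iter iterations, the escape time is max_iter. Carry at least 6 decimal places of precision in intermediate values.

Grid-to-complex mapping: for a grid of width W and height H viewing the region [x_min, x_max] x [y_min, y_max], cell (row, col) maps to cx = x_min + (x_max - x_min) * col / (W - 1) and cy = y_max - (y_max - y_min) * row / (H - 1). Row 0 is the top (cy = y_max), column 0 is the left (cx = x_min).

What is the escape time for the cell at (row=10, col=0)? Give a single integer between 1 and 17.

Answer: 17

Derivation:
z_0 = 0 + 0i, c = -0.7300 + -0.2200i
Iter 1: z = -0.7300 + -0.2200i, |z|^2 = 0.5813
Iter 2: z = -0.2455 + 0.1012i, |z|^2 = 0.0705
Iter 3: z = -0.6800 + -0.2697i, |z|^2 = 0.5351
Iter 4: z = -0.3404 + 0.1468i, |z|^2 = 0.1374
Iter 5: z = -0.6357 + -0.3199i, |z|^2 = 0.5064
Iter 6: z = -0.4282 + 0.1867i, |z|^2 = 0.2183
Iter 7: z = -0.5815 + -0.3799i, |z|^2 = 0.4825
Iter 8: z = -0.5362 + 0.2218i, |z|^2 = 0.3368
Iter 9: z = -0.4917 + -0.4579i, |z|^2 = 0.4514
Iter 10: z = -0.6979 + 0.2303i, |z|^2 = 0.5402
Iter 11: z = -0.2959 + -0.5414i, |z|^2 = 0.3807
Iter 12: z = -0.9356 + 0.1004i, |z|^2 = 0.8854
Iter 13: z = 0.1353 + -0.4079i, |z|^2 = 0.1847
Iter 14: z = -0.8781 + -0.3303i, |z|^2 = 0.8802
Iter 15: z = -0.0681 + 0.3601i, |z|^2 = 0.1343
Iter 16: z = -0.8551 + -0.2690i, |z|^2 = 0.8035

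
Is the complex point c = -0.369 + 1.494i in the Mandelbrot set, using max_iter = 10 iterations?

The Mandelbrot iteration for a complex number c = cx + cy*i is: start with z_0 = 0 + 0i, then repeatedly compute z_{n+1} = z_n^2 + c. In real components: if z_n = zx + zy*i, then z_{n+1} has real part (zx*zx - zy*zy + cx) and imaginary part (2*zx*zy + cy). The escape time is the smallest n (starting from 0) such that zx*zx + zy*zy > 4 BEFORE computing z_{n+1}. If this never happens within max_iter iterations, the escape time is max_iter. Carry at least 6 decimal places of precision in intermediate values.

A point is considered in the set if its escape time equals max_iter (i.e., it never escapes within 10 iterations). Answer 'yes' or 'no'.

z_0 = 0 + 0i, c = -0.3690 + 1.4940i
Iter 1: z = -0.3690 + 1.4940i, |z|^2 = 2.3682
Iter 2: z = -2.4649 + 0.3914i, |z|^2 = 6.2288
Escaped at iteration 2

Answer: no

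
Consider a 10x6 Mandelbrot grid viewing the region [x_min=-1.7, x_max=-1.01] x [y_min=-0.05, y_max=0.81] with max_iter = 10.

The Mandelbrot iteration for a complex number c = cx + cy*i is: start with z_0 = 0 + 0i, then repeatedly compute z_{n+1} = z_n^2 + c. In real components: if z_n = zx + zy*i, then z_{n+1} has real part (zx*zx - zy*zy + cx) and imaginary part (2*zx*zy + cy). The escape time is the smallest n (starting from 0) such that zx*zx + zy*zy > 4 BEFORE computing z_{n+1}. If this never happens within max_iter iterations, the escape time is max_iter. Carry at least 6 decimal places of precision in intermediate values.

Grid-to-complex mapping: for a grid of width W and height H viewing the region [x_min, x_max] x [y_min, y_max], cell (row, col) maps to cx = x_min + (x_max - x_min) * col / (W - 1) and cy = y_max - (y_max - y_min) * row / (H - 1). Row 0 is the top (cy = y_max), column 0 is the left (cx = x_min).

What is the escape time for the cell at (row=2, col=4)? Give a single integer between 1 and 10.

z_0 = 0 + 0i, c = -1.3933 + 0.4660i
Iter 1: z = -1.3933 + 0.4660i, |z|^2 = 2.1585
Iter 2: z = 0.3309 + -0.8326i, |z|^2 = 0.8027
Iter 3: z = -1.9770 + -0.0850i, |z|^2 = 3.9159
Iter 4: z = 2.5082 + 0.8020i, |z|^2 = 6.9341
Escaped at iteration 4

Answer: 4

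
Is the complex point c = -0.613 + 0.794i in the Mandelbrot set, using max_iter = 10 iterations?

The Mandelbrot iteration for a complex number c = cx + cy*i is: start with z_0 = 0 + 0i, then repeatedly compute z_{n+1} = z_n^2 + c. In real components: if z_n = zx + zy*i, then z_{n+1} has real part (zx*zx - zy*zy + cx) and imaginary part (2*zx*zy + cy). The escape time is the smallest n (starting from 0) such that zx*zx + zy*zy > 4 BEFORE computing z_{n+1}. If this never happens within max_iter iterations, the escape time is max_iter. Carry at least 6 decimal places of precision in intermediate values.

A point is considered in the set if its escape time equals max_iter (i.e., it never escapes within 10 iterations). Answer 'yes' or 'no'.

z_0 = 0 + 0i, c = -0.6130 + 0.7940i
Iter 1: z = -0.6130 + 0.7940i, |z|^2 = 1.0062
Iter 2: z = -0.8677 + -0.1794i, |z|^2 = 0.7850
Iter 3: z = 0.1076 + 1.1054i, |z|^2 = 1.2335
Iter 4: z = -1.8233 + 1.0320i, |z|^2 = 4.3895
Escaped at iteration 4

Answer: no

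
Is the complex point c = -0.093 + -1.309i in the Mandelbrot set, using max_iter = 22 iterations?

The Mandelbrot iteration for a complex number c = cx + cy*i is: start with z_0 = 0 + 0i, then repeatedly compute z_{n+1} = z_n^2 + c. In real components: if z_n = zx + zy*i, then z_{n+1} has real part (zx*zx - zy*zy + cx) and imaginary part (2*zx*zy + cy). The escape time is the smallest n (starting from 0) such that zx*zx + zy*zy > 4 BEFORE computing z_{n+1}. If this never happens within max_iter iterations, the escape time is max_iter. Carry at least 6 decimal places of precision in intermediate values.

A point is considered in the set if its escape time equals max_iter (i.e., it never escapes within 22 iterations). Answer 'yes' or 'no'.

z_0 = 0 + 0i, c = -0.0930 + -1.3090i
Iter 1: z = -0.0930 + -1.3090i, |z|^2 = 1.7221
Iter 2: z = -1.7978 + -1.0655i, |z|^2 = 4.3675
Escaped at iteration 2

Answer: no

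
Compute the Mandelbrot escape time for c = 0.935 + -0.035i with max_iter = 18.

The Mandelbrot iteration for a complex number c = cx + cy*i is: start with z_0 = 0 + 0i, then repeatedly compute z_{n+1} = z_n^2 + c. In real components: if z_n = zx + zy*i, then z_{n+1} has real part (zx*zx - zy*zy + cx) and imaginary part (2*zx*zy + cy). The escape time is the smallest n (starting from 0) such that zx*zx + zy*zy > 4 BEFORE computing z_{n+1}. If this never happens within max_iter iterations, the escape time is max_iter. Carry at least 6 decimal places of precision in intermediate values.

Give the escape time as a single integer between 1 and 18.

z_0 = 0 + 0i, c = 0.9350 + -0.0350i
Iter 1: z = 0.9350 + -0.0350i, |z|^2 = 0.8755
Iter 2: z = 1.8080 + -0.1005i, |z|^2 = 3.2790
Iter 3: z = 4.1938 + -0.3982i, |z|^2 = 17.7463
Escaped at iteration 3

Answer: 3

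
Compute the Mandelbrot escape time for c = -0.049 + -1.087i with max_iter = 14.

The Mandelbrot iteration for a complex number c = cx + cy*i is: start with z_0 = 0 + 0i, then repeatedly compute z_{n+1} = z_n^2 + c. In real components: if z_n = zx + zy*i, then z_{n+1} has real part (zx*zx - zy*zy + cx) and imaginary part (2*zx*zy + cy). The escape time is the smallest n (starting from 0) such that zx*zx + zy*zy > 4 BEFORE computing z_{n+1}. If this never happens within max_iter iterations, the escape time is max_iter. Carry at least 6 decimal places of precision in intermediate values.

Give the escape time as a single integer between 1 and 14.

Answer: 5

Derivation:
z_0 = 0 + 0i, c = -0.0490 + -1.0870i
Iter 1: z = -0.0490 + -1.0870i, |z|^2 = 1.1840
Iter 2: z = -1.2282 + -0.9805i, |z|^2 = 2.4697
Iter 3: z = 0.4981 + 1.3214i, |z|^2 = 1.9941
Iter 4: z = -1.5470 + 0.2293i, |z|^2 = 2.4456
Iter 5: z = 2.2915 + -1.7963i, |z|^2 = 8.4778
Escaped at iteration 5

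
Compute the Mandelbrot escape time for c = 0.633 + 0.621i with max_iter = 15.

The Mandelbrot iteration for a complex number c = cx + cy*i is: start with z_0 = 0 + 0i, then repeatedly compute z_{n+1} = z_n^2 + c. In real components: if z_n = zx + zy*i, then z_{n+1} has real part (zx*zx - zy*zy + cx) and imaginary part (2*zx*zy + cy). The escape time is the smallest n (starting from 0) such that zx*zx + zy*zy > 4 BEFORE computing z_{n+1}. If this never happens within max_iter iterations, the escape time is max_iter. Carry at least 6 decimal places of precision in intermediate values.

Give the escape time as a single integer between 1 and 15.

z_0 = 0 + 0i, c = 0.6330 + 0.6210i
Iter 1: z = 0.6330 + 0.6210i, |z|^2 = 0.7863
Iter 2: z = 0.6480 + 1.4072i, |z|^2 = 2.4001
Iter 3: z = -0.9272 + 2.4448i, |z|^2 = 6.8370
Escaped at iteration 3

Answer: 3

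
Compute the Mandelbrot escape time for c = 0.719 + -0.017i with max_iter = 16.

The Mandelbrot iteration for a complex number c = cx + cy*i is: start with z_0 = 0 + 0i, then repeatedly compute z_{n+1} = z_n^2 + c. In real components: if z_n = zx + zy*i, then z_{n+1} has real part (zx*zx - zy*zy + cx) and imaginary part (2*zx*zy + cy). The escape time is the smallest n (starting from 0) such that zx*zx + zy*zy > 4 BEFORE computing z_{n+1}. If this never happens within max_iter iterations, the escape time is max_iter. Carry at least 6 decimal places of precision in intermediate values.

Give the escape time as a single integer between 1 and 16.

Answer: 3

Derivation:
z_0 = 0 + 0i, c = 0.7190 + -0.0170i
Iter 1: z = 0.7190 + -0.0170i, |z|^2 = 0.5172
Iter 2: z = 1.2357 + -0.0414i, |z|^2 = 1.5286
Iter 3: z = 2.2442 + -0.1194i, |z|^2 = 5.0506
Escaped at iteration 3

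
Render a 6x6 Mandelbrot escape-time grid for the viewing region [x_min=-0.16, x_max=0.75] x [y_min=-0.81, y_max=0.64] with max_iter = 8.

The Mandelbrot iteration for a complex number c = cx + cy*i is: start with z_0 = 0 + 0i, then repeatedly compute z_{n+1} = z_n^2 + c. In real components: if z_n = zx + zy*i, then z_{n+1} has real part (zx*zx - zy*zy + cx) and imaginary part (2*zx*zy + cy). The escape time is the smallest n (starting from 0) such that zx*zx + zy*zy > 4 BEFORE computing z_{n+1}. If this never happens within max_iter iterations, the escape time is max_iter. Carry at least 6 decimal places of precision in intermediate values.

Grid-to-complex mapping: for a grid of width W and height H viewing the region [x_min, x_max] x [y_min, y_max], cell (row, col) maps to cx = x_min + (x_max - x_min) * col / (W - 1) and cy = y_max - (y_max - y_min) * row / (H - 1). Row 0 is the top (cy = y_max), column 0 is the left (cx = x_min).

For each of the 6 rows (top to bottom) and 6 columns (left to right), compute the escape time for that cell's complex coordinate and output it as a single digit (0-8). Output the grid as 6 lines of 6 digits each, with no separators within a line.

Answer: 888833
888843
888743
888843
888843
885432

Derivation:
(row=0, col=0): c = -0.1600 + 0.6400i → escape time 8
(row=0, col=1): c = 0.0220 + 0.6400i → escape time 8
(row=0, col=2): c = 0.2040 + 0.6400i → escape time 8
(row=0, col=3): c = 0.3860 + 0.6400i → escape time 8
(row=0, col=4): c = 0.5680 + 0.6400i → escape time 3
(row=0, col=5): c = 0.7500 + 0.6400i → escape time 3
(row=1, col=0): c = -0.1600 + 0.3500i → escape time 8
(row=1, col=1): c = 0.0220 + 0.3500i → escape time 8
(row=1, col=2): c = 0.2040 + 0.3500i → escape time 8
(row=1, col=3): c = 0.3860 + 0.3500i → escape time 8
(row=1, col=4): c = 0.5680 + 0.3500i → escape time 4
(row=1, col=5): c = 0.7500 + 0.3500i → escape time 3
(row=2, col=0): c = -0.1600 + 0.0600i → escape time 8
(row=2, col=1): c = 0.0220 + 0.0600i → escape time 8
(row=2, col=2): c = 0.2040 + 0.0600i → escape time 8
(row=2, col=3): c = 0.3860 + 0.0600i → escape time 7
(row=2, col=4): c = 0.5680 + 0.0600i → escape time 4
(row=2, col=5): c = 0.7500 + 0.0600i → escape time 3
(row=3, col=0): c = -0.1600 + -0.2300i → escape time 8
(row=3, col=1): c = 0.0220 + -0.2300i → escape time 8
(row=3, col=2): c = 0.2040 + -0.2300i → escape time 8
(row=3, col=3): c = 0.3860 + -0.2300i → escape time 8
(row=3, col=4): c = 0.5680 + -0.2300i → escape time 4
(row=3, col=5): c = 0.7500 + -0.2300i → escape time 3
(row=4, col=0): c = -0.1600 + -0.5200i → escape time 8
(row=4, col=1): c = 0.0220 + -0.5200i → escape time 8
(row=4, col=2): c = 0.2040 + -0.5200i → escape time 8
(row=4, col=3): c = 0.3860 + -0.5200i → escape time 8
(row=4, col=4): c = 0.5680 + -0.5200i → escape time 4
(row=4, col=5): c = 0.7500 + -0.5200i → escape time 3
(row=5, col=0): c = -0.1600 + -0.8100i → escape time 8
(row=5, col=1): c = 0.0220 + -0.8100i → escape time 8
(row=5, col=2): c = 0.2040 + -0.8100i → escape time 5
(row=5, col=3): c = 0.3860 + -0.8100i → escape time 4
(row=5, col=4): c = 0.5680 + -0.8100i → escape time 3
(row=5, col=5): c = 0.7500 + -0.8100i → escape time 2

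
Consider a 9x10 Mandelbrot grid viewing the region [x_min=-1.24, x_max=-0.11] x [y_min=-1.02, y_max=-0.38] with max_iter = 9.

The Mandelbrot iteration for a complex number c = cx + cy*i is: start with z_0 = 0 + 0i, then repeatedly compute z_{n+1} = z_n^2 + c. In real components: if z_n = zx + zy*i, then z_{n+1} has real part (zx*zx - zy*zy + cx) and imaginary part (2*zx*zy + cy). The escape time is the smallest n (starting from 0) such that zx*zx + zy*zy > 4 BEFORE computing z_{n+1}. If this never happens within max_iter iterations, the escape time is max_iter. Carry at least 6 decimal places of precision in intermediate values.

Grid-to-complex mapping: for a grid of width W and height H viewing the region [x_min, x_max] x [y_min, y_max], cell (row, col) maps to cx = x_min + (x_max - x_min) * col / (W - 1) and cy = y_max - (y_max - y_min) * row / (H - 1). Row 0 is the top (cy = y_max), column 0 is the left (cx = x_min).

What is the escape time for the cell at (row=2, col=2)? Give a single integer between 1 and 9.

Answer: 5

Derivation:
z_0 = 0 + 0i, c = -0.9575 + -0.5222i
Iter 1: z = -0.9575 + -0.5222i, |z|^2 = 1.1895
Iter 2: z = -0.3134 + 0.4778i, |z|^2 = 0.3266
Iter 3: z = -1.0876 + -0.8217i, |z|^2 = 1.8581
Iter 4: z = -0.4499 + 1.2652i, |z|^2 = 1.8032
Iter 5: z = -2.3559 + -1.6606i, |z|^2 = 8.3079
Escaped at iteration 5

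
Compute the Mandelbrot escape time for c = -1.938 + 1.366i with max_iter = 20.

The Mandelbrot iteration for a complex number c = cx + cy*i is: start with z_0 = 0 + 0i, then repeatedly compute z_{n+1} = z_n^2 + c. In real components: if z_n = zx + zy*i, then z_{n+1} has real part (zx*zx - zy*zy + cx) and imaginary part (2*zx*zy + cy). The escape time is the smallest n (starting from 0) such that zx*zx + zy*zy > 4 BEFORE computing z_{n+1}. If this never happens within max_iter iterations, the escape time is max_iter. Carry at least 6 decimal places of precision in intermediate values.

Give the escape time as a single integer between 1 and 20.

Answer: 1

Derivation:
z_0 = 0 + 0i, c = -1.9380 + 1.3660i
Iter 1: z = -1.9380 + 1.3660i, |z|^2 = 5.6218
Escaped at iteration 1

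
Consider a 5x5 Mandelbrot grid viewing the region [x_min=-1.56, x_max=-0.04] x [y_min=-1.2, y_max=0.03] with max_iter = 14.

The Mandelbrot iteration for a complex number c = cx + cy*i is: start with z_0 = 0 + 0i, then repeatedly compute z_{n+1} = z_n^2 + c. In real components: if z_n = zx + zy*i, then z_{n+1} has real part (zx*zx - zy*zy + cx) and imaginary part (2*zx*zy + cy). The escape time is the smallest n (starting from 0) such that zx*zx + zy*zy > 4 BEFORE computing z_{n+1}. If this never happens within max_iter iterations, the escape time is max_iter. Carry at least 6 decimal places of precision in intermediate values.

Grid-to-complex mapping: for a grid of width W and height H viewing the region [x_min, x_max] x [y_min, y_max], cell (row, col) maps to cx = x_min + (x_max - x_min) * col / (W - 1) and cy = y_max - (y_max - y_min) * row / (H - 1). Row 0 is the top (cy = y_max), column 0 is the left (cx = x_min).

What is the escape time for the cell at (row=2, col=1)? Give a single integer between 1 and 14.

Answer: 4

Derivation:
z_0 = 0 + 0i, c = -1.1800 + -0.5850i
Iter 1: z = -1.1800 + -0.5850i, |z|^2 = 1.7346
Iter 2: z = -0.1298 + 0.7956i, |z|^2 = 0.6498
Iter 3: z = -1.7961 + -0.7916i, |z|^2 = 3.8527
Iter 4: z = 1.4195 + 2.2585i, |z|^2 = 7.1159
Escaped at iteration 4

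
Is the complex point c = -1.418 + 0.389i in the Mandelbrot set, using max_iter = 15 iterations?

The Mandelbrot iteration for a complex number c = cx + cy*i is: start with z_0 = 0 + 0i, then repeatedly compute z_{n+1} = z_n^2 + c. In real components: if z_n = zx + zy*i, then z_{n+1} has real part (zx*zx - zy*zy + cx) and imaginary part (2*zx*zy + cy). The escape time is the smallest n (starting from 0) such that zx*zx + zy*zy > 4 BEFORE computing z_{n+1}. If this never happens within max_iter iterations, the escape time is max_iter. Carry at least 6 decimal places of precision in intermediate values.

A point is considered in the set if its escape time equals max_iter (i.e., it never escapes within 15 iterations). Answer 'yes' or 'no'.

z_0 = 0 + 0i, c = -1.4180 + 0.3890i
Iter 1: z = -1.4180 + 0.3890i, |z|^2 = 2.1620
Iter 2: z = 0.4414 + -0.7142i, |z|^2 = 0.7049
Iter 3: z = -1.7333 + -0.2415i, |z|^2 = 3.0625
Iter 4: z = 1.5278 + 1.2262i, |z|^2 = 3.8378
Iter 5: z = -0.5872 + 4.1358i, |z|^2 = 17.4495
Escaped at iteration 5

Answer: no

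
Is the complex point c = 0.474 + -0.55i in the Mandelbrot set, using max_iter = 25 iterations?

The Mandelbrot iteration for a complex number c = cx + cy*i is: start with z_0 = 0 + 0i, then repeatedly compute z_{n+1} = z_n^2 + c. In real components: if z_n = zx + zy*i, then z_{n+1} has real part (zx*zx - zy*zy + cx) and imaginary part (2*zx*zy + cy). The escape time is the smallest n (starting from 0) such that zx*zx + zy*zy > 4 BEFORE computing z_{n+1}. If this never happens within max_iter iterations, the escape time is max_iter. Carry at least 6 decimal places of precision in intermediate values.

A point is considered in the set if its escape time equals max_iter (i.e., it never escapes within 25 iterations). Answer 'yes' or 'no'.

z_0 = 0 + 0i, c = 0.4740 + -0.5500i
Iter 1: z = 0.4740 + -0.5500i, |z|^2 = 0.5272
Iter 2: z = 0.3962 + -1.0714i, |z|^2 = 1.3049
Iter 3: z = -0.5169 + -1.3989i, |z|^2 = 2.2242
Iter 4: z = -1.2158 + 0.8963i, |z|^2 = 2.2815
Iter 5: z = 1.1487 + -2.7294i, |z|^2 = 8.7693
Escaped at iteration 5

Answer: no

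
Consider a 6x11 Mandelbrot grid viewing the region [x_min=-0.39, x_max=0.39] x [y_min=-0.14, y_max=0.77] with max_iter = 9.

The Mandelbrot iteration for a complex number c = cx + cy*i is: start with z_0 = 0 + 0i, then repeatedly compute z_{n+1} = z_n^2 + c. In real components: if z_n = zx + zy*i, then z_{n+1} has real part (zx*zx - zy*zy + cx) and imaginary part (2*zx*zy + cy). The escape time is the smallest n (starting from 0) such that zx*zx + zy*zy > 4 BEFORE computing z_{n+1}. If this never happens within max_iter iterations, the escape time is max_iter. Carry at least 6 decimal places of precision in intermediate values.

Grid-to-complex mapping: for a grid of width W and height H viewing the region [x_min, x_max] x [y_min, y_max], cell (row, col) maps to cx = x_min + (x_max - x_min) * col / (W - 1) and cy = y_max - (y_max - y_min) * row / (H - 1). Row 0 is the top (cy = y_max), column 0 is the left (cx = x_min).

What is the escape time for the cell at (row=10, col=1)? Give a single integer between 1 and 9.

Answer: 9

Derivation:
z_0 = 0 + 0i, c = -0.2340 + -0.1400i
Iter 1: z = -0.2340 + -0.1400i, |z|^2 = 0.0744
Iter 2: z = -0.1988 + -0.0745i, |z|^2 = 0.0451
Iter 3: z = -0.2000 + -0.1104i, |z|^2 = 0.0522
Iter 4: z = -0.2062 + -0.0958i, |z|^2 = 0.0517
Iter 5: z = -0.2007 + -0.1005i, |z|^2 = 0.0504
Iter 6: z = -0.2038 + -0.0997i, |z|^2 = 0.0515
Iter 7: z = -0.2024 + -0.0994i, |z|^2 = 0.0508
Iter 8: z = -0.2029 + -0.0998i, |z|^2 = 0.0511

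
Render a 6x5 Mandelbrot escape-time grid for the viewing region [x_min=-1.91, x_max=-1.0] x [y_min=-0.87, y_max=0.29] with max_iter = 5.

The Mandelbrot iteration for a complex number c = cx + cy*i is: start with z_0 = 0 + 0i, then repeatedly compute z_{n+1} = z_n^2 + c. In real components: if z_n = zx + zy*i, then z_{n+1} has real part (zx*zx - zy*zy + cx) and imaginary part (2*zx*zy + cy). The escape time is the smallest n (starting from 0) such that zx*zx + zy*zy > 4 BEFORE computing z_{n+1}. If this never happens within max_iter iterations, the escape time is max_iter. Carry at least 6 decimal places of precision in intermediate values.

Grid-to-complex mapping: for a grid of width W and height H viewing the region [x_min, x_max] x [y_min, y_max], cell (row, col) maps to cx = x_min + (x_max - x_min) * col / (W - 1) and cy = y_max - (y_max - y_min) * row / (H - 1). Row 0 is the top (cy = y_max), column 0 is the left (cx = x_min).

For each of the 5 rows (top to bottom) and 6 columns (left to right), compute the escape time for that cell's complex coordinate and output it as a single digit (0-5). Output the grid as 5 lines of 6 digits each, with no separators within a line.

Answer: 345555
555555
345555
233345
123333

Derivation:
(row=0, col=0): c = -1.9100 + 0.2900i → escape time 3
(row=0, col=1): c = -1.7280 + 0.2900i → escape time 4
(row=0, col=2): c = -1.5460 + 0.2900i → escape time 5
(row=0, col=3): c = -1.3640 + 0.2900i → escape time 5
(row=0, col=4): c = -1.1820 + 0.2900i → escape time 5
(row=0, col=5): c = -1.0000 + 0.2900i → escape time 5
(row=1, col=0): c = -1.9100 + 0.0000i → escape time 5
(row=1, col=1): c = -1.7280 + 0.0000i → escape time 5
(row=1, col=2): c = -1.5460 + 0.0000i → escape time 5
(row=1, col=3): c = -1.3640 + 0.0000i → escape time 5
(row=1, col=4): c = -1.1820 + 0.0000i → escape time 5
(row=1, col=5): c = -1.0000 + 0.0000i → escape time 5
(row=2, col=0): c = -1.9100 + -0.2900i → escape time 3
(row=2, col=1): c = -1.7280 + -0.2900i → escape time 4
(row=2, col=2): c = -1.5460 + -0.2900i → escape time 5
(row=2, col=3): c = -1.3640 + -0.2900i → escape time 5
(row=2, col=4): c = -1.1820 + -0.2900i → escape time 5
(row=2, col=5): c = -1.0000 + -0.2900i → escape time 5
(row=3, col=0): c = -1.9100 + -0.5800i → escape time 2
(row=3, col=1): c = -1.7280 + -0.5800i → escape time 3
(row=3, col=2): c = -1.5460 + -0.5800i → escape time 3
(row=3, col=3): c = -1.3640 + -0.5800i → escape time 3
(row=3, col=4): c = -1.1820 + -0.5800i → escape time 4
(row=3, col=5): c = -1.0000 + -0.5800i → escape time 5
(row=4, col=0): c = -1.9100 + -0.8700i → escape time 1
(row=4, col=1): c = -1.7280 + -0.8700i → escape time 2
(row=4, col=2): c = -1.5460 + -0.8700i → escape time 3
(row=4, col=3): c = -1.3640 + -0.8700i → escape time 3
(row=4, col=4): c = -1.1820 + -0.8700i → escape time 3
(row=4, col=5): c = -1.0000 + -0.8700i → escape time 3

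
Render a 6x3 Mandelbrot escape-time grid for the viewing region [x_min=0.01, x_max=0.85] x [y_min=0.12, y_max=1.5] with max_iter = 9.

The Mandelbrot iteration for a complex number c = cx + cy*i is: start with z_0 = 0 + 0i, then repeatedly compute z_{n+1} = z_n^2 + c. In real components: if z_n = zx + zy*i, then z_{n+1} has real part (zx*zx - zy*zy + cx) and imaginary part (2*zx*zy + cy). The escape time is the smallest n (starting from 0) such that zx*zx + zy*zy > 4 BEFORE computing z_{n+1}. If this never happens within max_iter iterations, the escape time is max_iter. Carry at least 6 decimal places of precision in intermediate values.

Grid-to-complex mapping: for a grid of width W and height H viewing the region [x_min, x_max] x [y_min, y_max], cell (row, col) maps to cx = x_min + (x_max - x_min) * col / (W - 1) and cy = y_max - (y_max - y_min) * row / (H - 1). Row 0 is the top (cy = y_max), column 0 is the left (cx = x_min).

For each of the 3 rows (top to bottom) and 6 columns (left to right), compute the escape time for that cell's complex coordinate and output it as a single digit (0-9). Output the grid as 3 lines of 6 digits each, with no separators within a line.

Answer: 222222
954332
999533

Derivation:
(row=0, col=0): c = 0.0100 + 1.5000i → escape time 2
(row=0, col=1): c = 0.1780 + 1.5000i → escape time 2
(row=0, col=2): c = 0.3460 + 1.5000i → escape time 2
(row=0, col=3): c = 0.5140 + 1.5000i → escape time 2
(row=0, col=4): c = 0.6820 + 1.5000i → escape time 2
(row=0, col=5): c = 0.8500 + 1.5000i → escape time 2
(row=1, col=0): c = 0.0100 + 0.8100i → escape time 9
(row=1, col=1): c = 0.1780 + 0.8100i → escape time 5
(row=1, col=2): c = 0.3460 + 0.8100i → escape time 4
(row=1, col=3): c = 0.5140 + 0.8100i → escape time 3
(row=1, col=4): c = 0.6820 + 0.8100i → escape time 3
(row=1, col=5): c = 0.8500 + 0.8100i → escape time 2
(row=2, col=0): c = 0.0100 + 0.1200i → escape time 9
(row=2, col=1): c = 0.1780 + 0.1200i → escape time 9
(row=2, col=2): c = 0.3460 + 0.1200i → escape time 9
(row=2, col=3): c = 0.5140 + 0.1200i → escape time 5
(row=2, col=4): c = 0.6820 + 0.1200i → escape time 3
(row=2, col=5): c = 0.8500 + 0.1200i → escape time 3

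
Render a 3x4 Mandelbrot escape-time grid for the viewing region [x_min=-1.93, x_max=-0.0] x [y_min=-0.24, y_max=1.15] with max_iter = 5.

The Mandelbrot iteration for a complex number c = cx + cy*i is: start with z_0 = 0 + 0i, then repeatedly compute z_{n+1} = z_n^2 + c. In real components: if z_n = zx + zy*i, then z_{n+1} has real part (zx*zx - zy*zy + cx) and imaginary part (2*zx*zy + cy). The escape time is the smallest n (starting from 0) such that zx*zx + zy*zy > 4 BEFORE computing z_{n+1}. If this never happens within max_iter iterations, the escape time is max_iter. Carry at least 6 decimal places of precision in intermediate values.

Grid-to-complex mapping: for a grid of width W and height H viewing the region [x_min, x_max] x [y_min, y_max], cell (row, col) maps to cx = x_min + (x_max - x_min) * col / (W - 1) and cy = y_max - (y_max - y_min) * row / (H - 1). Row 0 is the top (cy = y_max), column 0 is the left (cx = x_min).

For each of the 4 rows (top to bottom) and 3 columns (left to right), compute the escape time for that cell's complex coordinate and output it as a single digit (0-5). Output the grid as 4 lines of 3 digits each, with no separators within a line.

(row=0, col=0): c = -1.9300 + 1.1500i → escape time 1
(row=0, col=1): c = -0.9650 + 1.1500i → escape time 3
(row=0, col=2): c = 0.0000 + 1.1500i → escape time 4
(row=1, col=0): c = -1.9300 + 0.6867i → escape time 1
(row=1, col=1): c = -0.9650 + 0.6867i → escape time 4
(row=1, col=2): c = 0.0000 + 0.6867i → escape time 5
(row=2, col=0): c = -1.9300 + 0.2233i → escape time 3
(row=2, col=1): c = -0.9650 + 0.2233i → escape time 5
(row=2, col=2): c = 0.0000 + 0.2233i → escape time 5
(row=3, col=0): c = -1.9300 + -0.2400i → escape time 3
(row=3, col=1): c = -0.9650 + -0.2400i → escape time 5
(row=3, col=2): c = 0.0000 + -0.2400i → escape time 5

Answer: 134
145
355
355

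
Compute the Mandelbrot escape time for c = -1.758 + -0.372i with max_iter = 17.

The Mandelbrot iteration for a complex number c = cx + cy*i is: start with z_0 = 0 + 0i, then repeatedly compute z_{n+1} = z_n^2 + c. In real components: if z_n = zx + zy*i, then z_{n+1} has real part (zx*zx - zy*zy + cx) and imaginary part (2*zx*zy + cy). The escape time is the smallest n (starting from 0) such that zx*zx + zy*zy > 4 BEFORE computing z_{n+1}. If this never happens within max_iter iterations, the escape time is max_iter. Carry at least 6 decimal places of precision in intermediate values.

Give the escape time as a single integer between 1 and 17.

z_0 = 0 + 0i, c = -1.7580 + -0.3720i
Iter 1: z = -1.7580 + -0.3720i, |z|^2 = 3.2289
Iter 2: z = 1.1942 + 0.9360i, |z|^2 = 2.3021
Iter 3: z = -1.2079 + 1.8634i, |z|^2 = 4.9313
Escaped at iteration 3

Answer: 3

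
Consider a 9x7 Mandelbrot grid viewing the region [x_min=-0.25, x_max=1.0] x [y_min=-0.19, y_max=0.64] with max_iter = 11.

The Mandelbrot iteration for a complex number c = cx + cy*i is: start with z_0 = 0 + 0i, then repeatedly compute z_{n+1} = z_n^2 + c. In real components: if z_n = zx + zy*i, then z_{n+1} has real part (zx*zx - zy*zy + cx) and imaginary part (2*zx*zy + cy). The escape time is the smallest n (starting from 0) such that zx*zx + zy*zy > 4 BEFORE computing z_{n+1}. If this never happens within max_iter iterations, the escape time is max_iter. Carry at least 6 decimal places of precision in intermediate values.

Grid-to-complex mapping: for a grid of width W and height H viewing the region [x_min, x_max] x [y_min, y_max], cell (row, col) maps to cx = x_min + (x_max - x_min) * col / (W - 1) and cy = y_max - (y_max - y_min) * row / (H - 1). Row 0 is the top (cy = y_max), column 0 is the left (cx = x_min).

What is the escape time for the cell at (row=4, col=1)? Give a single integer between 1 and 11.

Answer: 11

Derivation:
z_0 = 0 + 0i, c = -0.0938 + 0.0867i
Iter 1: z = -0.0938 + 0.0867i, |z|^2 = 0.0163
Iter 2: z = -0.0925 + 0.0704i, |z|^2 = 0.0135
Iter 3: z = -0.0902 + 0.0736i, |z|^2 = 0.0136
Iter 4: z = -0.0910 + 0.0734i, |z|^2 = 0.0137
Iter 5: z = -0.0908 + 0.0733i, |z|^2 = 0.0136
Iter 6: z = -0.0909 + 0.0733i, |z|^2 = 0.0136
Iter 7: z = -0.0909 + 0.0733i, |z|^2 = 0.0136
Iter 8: z = -0.0909 + 0.0733i, |z|^2 = 0.0136
Iter 9: z = -0.0909 + 0.0733i, |z|^2 = 0.0136
Iter 10: z = -0.0909 + 0.0733i, |z|^2 = 0.0136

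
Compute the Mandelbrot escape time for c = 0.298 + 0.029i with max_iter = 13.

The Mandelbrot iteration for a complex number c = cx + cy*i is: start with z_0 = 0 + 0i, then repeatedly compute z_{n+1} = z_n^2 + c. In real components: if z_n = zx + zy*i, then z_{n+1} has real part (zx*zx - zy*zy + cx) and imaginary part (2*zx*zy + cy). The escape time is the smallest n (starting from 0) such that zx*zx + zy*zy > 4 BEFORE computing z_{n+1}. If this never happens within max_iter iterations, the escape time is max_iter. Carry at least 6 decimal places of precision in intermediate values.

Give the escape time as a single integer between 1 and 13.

Answer: 13

Derivation:
z_0 = 0 + 0i, c = 0.2980 + 0.0290i
Iter 1: z = 0.2980 + 0.0290i, |z|^2 = 0.0896
Iter 2: z = 0.3860 + 0.0463i, |z|^2 = 0.1511
Iter 3: z = 0.4448 + 0.0647i, |z|^2 = 0.2021
Iter 4: z = 0.4917 + 0.0866i, |z|^2 = 0.2492
Iter 5: z = 0.5323 + 0.1141i, |z|^2 = 0.2963
Iter 6: z = 0.5683 + 0.1505i, |z|^2 = 0.3456
Iter 7: z = 0.5983 + 0.2001i, |z|^2 = 0.3980
Iter 8: z = 0.6159 + 0.2684i, |z|^2 = 0.4514
Iter 9: z = 0.6053 + 0.3596i, |z|^2 = 0.4957
Iter 10: z = 0.5351 + 0.4643i, |z|^2 = 0.5019
Iter 11: z = 0.3687 + 0.5259i, |z|^2 = 0.4126
Iter 12: z = 0.1574 + 0.4169i, |z|^2 = 0.1985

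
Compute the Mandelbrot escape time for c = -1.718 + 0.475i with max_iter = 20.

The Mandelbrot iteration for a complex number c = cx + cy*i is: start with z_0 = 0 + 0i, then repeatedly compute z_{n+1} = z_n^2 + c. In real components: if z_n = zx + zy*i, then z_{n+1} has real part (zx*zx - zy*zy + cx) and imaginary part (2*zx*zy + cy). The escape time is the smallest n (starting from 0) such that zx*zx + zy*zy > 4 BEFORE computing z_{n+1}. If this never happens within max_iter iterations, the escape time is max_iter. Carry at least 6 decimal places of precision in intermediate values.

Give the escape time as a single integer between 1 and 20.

z_0 = 0 + 0i, c = -1.7180 + 0.4750i
Iter 1: z = -1.7180 + 0.4750i, |z|^2 = 3.1771
Iter 2: z = 1.0079 + -1.1571i, |z|^2 = 2.3547
Iter 3: z = -2.0410 + -1.8575i, |z|^2 = 7.6160
Escaped at iteration 3

Answer: 3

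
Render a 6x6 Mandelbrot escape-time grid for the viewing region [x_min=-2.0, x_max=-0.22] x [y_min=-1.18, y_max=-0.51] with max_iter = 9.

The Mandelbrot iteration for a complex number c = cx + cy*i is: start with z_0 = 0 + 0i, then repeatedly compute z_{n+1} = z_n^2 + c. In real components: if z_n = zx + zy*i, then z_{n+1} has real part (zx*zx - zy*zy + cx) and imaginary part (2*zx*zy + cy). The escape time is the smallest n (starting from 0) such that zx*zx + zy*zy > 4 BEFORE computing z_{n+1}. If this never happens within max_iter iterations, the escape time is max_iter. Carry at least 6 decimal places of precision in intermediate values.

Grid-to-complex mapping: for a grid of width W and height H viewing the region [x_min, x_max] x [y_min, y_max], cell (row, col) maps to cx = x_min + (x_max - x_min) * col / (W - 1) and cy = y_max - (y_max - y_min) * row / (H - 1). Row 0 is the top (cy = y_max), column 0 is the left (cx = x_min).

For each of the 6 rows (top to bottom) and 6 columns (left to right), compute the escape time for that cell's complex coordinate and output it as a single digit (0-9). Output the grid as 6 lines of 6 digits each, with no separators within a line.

(row=0, col=0): c = -2.0000 + -0.5100i → escape time 1
(row=0, col=1): c = -1.6440 + -0.5100i → escape time 3
(row=0, col=2): c = -1.2880 + -0.5100i → escape time 4
(row=0, col=3): c = -0.9320 + -0.5100i → escape time 5
(row=0, col=4): c = -0.5760 + -0.5100i → escape time 9
(row=0, col=5): c = -0.2200 + -0.5100i → escape time 9
(row=1, col=0): c = -2.0000 + -0.6440i → escape time 1
(row=1, col=1): c = -1.6440 + -0.6440i → escape time 3
(row=1, col=2): c = -1.2880 + -0.6440i → escape time 3
(row=1, col=3): c = -0.9320 + -0.6440i → escape time 4
(row=1, col=4): c = -0.5760 + -0.6440i → escape time 9
(row=1, col=5): c = -0.2200 + -0.6440i → escape time 9
(row=2, col=0): c = -2.0000 + -0.7780i → escape time 1
(row=2, col=1): c = -1.6440 + -0.7780i → escape time 3
(row=2, col=2): c = -1.2880 + -0.7780i → escape time 3
(row=2, col=3): c = -0.9320 + -0.7780i → escape time 4
(row=2, col=4): c = -0.5760 + -0.7780i → escape time 5
(row=2, col=5): c = -0.2200 + -0.7780i → escape time 9
(row=3, col=0): c = -2.0000 + -0.9120i → escape time 1
(row=3, col=1): c = -1.6440 + -0.9120i → escape time 2
(row=3, col=2): c = -1.2880 + -0.9120i → escape time 3
(row=3, col=3): c = -0.9320 + -0.9120i → escape time 3
(row=3, col=4): c = -0.5760 + -0.9120i → escape time 4
(row=3, col=5): c = -0.2200 + -0.9120i → escape time 8
(row=4, col=0): c = -2.0000 + -1.0460i → escape time 1
(row=4, col=1): c = -1.6440 + -1.0460i → escape time 2
(row=4, col=2): c = -1.2880 + -1.0460i → escape time 3
(row=4, col=3): c = -0.9320 + -1.0460i → escape time 3
(row=4, col=4): c = -0.5760 + -1.0460i → escape time 4
(row=4, col=5): c = -0.2200 + -1.0460i → escape time 6
(row=5, col=0): c = -2.0000 + -1.1800i → escape time 1
(row=5, col=1): c = -1.6440 + -1.1800i → escape time 1
(row=5, col=2): c = -1.2880 + -1.1800i → escape time 2
(row=5, col=3): c = -0.9320 + -1.1800i → escape time 3
(row=5, col=4): c = -0.5760 + -1.1800i → escape time 3
(row=5, col=5): c = -0.2200 + -1.1800i → escape time 4

Answer: 134599
133499
133459
123348
123346
112334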